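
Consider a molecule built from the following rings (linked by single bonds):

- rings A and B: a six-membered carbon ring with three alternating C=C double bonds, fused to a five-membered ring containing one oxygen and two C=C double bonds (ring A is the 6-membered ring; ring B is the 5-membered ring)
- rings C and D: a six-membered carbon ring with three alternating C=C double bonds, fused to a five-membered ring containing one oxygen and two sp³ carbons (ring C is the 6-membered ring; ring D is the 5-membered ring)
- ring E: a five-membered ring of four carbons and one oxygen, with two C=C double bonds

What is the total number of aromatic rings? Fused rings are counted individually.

4

Rings A and B form a fused bicyclic system (with one oxygen) with 9 sp² atoms and 10 π electrons from ring double bonds plus a heteroatom lone pair. 10 = 4(2)+2, so the system is aromatic and both rings count as aromatic (benzofuran).
Ring C is fully conjugated (every ring atom contributes a p orbital); 3 ring double bonds give 6 π electrons. That satisfies 4n+2 with n=1, so ring C is aromatic (benzene ring).
Ring D has two sp³ carbons, so it is not fully conjugated — not aromatic (oxolane ring).
Ring E is fully conjugated (every ring atom contributes a p orbital); 2 ring double bonds (4 π electrons) plus a heteroatom lone pair (2) give 6 π electrons. 6 = 4(1)+2, so ring E is aromatic (furan).
Aromatic: A, B, C, E. Total: 4.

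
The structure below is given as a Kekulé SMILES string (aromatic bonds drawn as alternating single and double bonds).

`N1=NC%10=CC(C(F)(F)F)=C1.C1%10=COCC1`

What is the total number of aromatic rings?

The SMILES encodes a six-membered ring with two adjacent nitrogens and three alternating double bonds; a five-membered ring of four carbons and one oxygen, with one C=C double bond and two sp³ carbons.
The 6-membered ring with two nitrogens (1,2) is fully conjugated (every ring atom contributes a p orbital); 3 ring double bonds give 6 π electrons. That satisfies 4n+2 with n=1, so it is aromatic (pyridazine).
The 5-membered ring with one oxygen has two sp³ carbons, so it is not fully conjugated — not aromatic (2,3-dihydrofuran).
1 of the 2 rings is aromatic. Total: 1.

1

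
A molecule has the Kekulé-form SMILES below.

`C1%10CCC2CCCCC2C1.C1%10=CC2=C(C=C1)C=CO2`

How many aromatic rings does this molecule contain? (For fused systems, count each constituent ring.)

2

The SMILES encodes two fused six-membered saturated carbon rings; a six-membered carbon ring with three alternating C=C double bonds, fused to a five-membered ring containing one oxygen and two C=C double bonds.
The 6-membered ring has only sp³ atoms, so it is not fully conjugated — not aromatic (cyclohexane ring).
The second 6-membered ring has only sp³ atoms, so it is not fully conjugated — not aromatic (cyclohexane ring).
The fused 6/5-membered bicyclic (with one oxygen) is a single π system with 9 sp² atoms and 10 π electrons from ring double bonds plus a heteroatom lone pair. 10 = 4(2)+2, so the system is aromatic and both rings count as aromatic (benzofuran).
2 of the 4 rings are aromatic. Total: 2.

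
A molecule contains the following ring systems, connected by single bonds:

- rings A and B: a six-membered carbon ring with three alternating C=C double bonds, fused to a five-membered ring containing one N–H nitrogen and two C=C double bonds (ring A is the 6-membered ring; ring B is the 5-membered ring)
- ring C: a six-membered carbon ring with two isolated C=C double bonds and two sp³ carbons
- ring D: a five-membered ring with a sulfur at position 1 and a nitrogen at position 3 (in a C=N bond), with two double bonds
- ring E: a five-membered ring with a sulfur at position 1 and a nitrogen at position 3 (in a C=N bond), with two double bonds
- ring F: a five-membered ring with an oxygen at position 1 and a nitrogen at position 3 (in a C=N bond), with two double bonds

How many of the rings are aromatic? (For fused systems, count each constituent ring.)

Rings A and B form a fused bicyclic system (with one N–H) with 9 sp² atoms and 10 π electrons from ring double bonds plus a heteroatom lone pair. 10 = 4(2)+2, so the system is aromatic and both rings count as aromatic (indole).
Ring C has two sp³ carbons, so it is not fully conjugated — not aromatic (1,4-cyclohexadiene).
Ring D is fully conjugated (every ring atom contributes a p orbital); 2 ring double bonds (4 π electrons) plus a heteroatom lone pair (2) give 6 π electrons. 6 = 4(1)+2, so ring D is aromatic (thiazole).
Ring E is fully conjugated (every ring atom contributes a p orbital); 2 ring double bonds (4 π electrons) plus a heteroatom lone pair (2) give 6 π electrons. Since 6 = 4n+2 (n=1), ring E is aromatic (thiazole).
Ring F is planar and fully conjugated; 2 ring double bonds (4 π electrons) plus a heteroatom lone pair (2) give 6 π electrons. Since 6 = 4n+2 (n=1), ring F is aromatic (oxazole).
Aromatic: A, B, D, E, F. Total: 5.

5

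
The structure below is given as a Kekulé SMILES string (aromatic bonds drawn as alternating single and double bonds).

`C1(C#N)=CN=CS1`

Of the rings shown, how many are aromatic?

The SMILES encodes a five-membered ring with a sulfur at position 1 and a nitrogen at position 3 (in a C=N bond), with two double bonds.
The 5-membered ring with one sulfur and one =N– is planar and fully conjugated; 2 ring double bonds (4 π electrons) plus a heteroatom lone pair (2) give 6 π electrons. Since 6 = 4n+2 (n=1), it is aromatic (thiazole).

1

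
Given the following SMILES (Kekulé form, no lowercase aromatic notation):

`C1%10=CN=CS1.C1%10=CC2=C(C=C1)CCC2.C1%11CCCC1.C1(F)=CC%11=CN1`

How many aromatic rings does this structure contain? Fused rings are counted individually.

The SMILES encodes a five-membered ring with a sulfur at position 1 and a nitrogen at position 3 (in a C=N bond), with two double bonds; a six-membered carbon ring with three alternating C=C double bonds, fused to a saturated five-membered carbon ring; a five-membered saturated carbon ring; a five-membered ring of four carbons and one nitrogen bearing a hydrogen, with two C=C double bonds.
The 5-membered ring with one sulfur and one =N– has a continuous p-orbital overlap around the ring; 2 ring double bonds (4 π electrons) plus a heteroatom lone pair (2) give 6 π electrons. That satisfies 4n+2 with n=1, so it is aromatic (thiazole).
The 6-membered ring is planar and fully conjugated; 3 ring double bonds give 6 π electrons. That satisfies 4n+2 with n=1, so it is aromatic (benzene ring).
The 5-membered ring has three sp³ carbons, so it is not fully conjugated — not aromatic (cyclopentane ring).
The second 5-membered ring has only sp³ atoms, so it is not fully conjugated — not aromatic (cyclopentane).
The 5-membered ring with one N–H is fully conjugated (every ring atom contributes a p orbital); 2 ring double bonds (4 π electrons) plus a heteroatom lone pair (2) give 6 π electrons. 6 = 4(1)+2, so it is aromatic (pyrrole).
3 of the 5 rings are aromatic. Total: 3.

3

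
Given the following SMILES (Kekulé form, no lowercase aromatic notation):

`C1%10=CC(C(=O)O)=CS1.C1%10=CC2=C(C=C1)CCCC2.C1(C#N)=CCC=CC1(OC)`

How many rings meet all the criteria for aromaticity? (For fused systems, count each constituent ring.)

2

The SMILES encodes a five-membered ring of four carbons and one sulfur, with two C=C double bonds; a six-membered carbon ring with three alternating C=C double bonds, fused to a saturated six-membered carbon ring; a six-membered carbon ring with two isolated C=C double bonds and two sp³ carbons.
The 5-membered ring with one sulfur has a continuous p-orbital overlap around the ring; 2 ring double bonds (4 π electrons) plus a heteroatom lone pair (2) give 6 π electrons. Since 6 = 4n+2 (n=1), it is aromatic (thiophene).
The 6-membered ring is fully conjugated (every ring atom contributes a p orbital); 3 ring double bonds give 6 π electrons. 6 = 4(1)+2, so it is aromatic (benzene ring).
The second 6-membered ring has four sp³ carbons, so it is not fully conjugated — not aromatic (cyclohexane ring).
The third 6-membered ring has two sp³ carbons, so it is not fully conjugated — not aromatic (1,4-cyclohexadiene).
2 of the 4 rings are aromatic. Total: 2.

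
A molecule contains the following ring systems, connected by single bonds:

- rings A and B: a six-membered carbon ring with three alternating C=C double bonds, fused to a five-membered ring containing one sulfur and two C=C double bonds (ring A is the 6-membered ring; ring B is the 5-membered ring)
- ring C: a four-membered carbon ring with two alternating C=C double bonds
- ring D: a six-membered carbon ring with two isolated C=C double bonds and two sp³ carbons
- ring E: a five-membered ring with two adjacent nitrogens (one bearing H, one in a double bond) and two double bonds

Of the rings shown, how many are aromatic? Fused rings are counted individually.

3

Rings A and B form a fused bicyclic system (with one sulfur) with 9 sp² atoms and 10 π electrons from ring double bonds plus a heteroatom lone pair. 10 = 4(2)+2, so the system is aromatic and both rings count as aromatic (benzothiophene).
Ring C has only sp² ring atoms; a planar conformation would have a fully conjugated π system of 4 electrons. But 4 = 4(1), which is 4n not 4n+2, so ring C is not aromatic (cyclobutadiene) — cyclobutadiene is antiaromatic and distorts to a rectangle.
Ring D has two sp³ carbons, so it is not fully conjugated — not aromatic (1,4-cyclohexadiene).
Ring E is fully conjugated (every ring atom contributes a p orbital); 2 ring double bonds (4 π electrons) plus a heteroatom lone pair (2) give 6 π electrons. Since 6 = 4n+2 (n=1), ring E is aromatic (pyrazole).
Aromatic: A, B, E. Total: 3.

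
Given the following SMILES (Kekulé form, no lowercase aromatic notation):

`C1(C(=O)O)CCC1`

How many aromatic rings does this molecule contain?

The SMILES encodes a four-membered saturated carbon ring.
The 4-membered ring has only sp³ atoms, so it is not fully conjugated — not aromatic (cyclobutane).

0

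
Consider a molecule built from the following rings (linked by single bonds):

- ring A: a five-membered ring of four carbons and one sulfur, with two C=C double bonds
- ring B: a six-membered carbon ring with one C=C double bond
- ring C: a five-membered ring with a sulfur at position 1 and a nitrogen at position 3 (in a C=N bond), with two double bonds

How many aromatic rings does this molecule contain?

Ring A is planar and fully conjugated; 2 ring double bonds (4 π electrons) plus a heteroatom lone pair (2) give 6 π electrons. 6 = 4(1)+2, so ring A is aromatic (thiophene).
Ring B has four sp³ carbons, so it is not fully conjugated — not aromatic (cyclohexene).
Ring C is planar and fully conjugated; 2 ring double bonds (4 π electrons) plus a heteroatom lone pair (2) give 6 π electrons. 6 = 4(1)+2, so ring C is aromatic (thiazole).
Aromatic: A, C. Total: 2.

2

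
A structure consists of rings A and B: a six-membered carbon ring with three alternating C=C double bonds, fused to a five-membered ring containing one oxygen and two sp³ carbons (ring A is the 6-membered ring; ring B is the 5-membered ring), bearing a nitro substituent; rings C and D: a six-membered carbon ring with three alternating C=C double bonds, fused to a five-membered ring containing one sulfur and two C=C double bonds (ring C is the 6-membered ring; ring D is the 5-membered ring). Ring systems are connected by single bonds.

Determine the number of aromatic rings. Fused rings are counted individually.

Ring A has a continuous p-orbital overlap around the ring; 3 ring double bonds give 6 π electrons. That satisfies 4n+2 with n=1, so ring A is aromatic (benzene ring).
Ring B has two sp³ carbons, so it is not fully conjugated — not aromatic (oxolane ring).
Rings C and D form a fused bicyclic system (with one sulfur) with 9 sp² atoms and 10 π electrons from ring double bonds plus a heteroatom lone pair. 10 = 4(2)+2, so the system is aromatic and both rings count as aromatic (benzothiophene).
Aromatic: A, C, D. Total: 3.

3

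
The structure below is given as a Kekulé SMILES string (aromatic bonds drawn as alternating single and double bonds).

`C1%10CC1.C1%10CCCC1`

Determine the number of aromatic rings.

The SMILES encodes a three-membered saturated carbon ring; a five-membered saturated carbon ring.
The 3-membered ring has only sp³ atoms, so it is not fully conjugated — not aromatic (cyclopropane).
The 5-membered ring has only sp³ atoms, so it is not fully conjugated — not aromatic (cyclopentane).
None of the rings are aromatic. Total: 0.

0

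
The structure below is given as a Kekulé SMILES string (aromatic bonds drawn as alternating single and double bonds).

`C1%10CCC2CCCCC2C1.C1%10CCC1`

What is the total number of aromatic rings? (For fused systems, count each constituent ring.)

The SMILES encodes two fused six-membered saturated carbon rings; a four-membered saturated carbon ring.
The 6-membered ring has only sp³ atoms, so it is not fully conjugated — not aromatic (cyclohexane ring).
The second 6-membered ring has only sp³ atoms, so it is not fully conjugated — not aromatic (cyclohexane ring).
The 4-membered ring has only sp³ atoms, so it is not fully conjugated — not aromatic (cyclobutane).
None of the rings are aromatic. Total: 0.

0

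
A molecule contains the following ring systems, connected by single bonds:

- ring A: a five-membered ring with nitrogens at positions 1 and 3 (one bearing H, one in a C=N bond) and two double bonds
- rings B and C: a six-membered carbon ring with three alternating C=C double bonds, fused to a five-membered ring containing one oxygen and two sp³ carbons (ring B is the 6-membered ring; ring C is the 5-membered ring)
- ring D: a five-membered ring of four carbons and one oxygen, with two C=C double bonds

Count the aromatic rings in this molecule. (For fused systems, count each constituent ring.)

Ring A is fully conjugated (every ring atom contributes a p orbital); 2 ring double bonds (4 π electrons) plus a heteroatom lone pair (2) give 6 π electrons. Since 6 = 4n+2 (n=1), ring A is aromatic (imidazole).
Ring B has a continuous p-orbital overlap around the ring; 3 ring double bonds give 6 π electrons. Since 6 = 4n+2 (n=1), ring B is aromatic (benzene ring).
Ring C has two sp³ carbons, so it is not fully conjugated — not aromatic (oxolane ring).
Ring D has a continuous p-orbital overlap around the ring; 2 ring double bonds (4 π electrons) plus a heteroatom lone pair (2) give 6 π electrons. 6 = 4(1)+2, so ring D is aromatic (furan).
Aromatic: A, B, D. Total: 3.

3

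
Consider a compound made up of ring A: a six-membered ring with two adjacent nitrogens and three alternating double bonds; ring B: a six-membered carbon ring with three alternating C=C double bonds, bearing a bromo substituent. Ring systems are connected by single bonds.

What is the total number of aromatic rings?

2

Ring A has a continuous p-orbital overlap around the ring; 3 ring double bonds give 6 π electrons. 6 = 4(1)+2, so ring A is aromatic (pyridazine).
Ring B is fully conjugated (every ring atom contributes a p orbital); 3 ring double bonds give 6 π electrons. Since 6 = 4n+2 (n=1), ring B is aromatic (benzene).
Aromatic: A, B. Total: 2.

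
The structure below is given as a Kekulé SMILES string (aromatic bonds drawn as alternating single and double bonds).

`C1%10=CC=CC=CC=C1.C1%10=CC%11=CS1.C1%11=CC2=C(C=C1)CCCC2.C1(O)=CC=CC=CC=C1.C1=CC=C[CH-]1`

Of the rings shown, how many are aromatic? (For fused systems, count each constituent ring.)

The SMILES encodes an eight-membered carbon ring with four alternating C=C double bonds; a five-membered ring of four carbons and one sulfur, with two C=C double bonds; a six-membered carbon ring with three alternating C=C double bonds, fused to a saturated six-membered carbon ring; an eight-membered carbon ring with four alternating C=C double bonds; a five-membered all-carbon ring bearing a negative charge on one carbon, with two C=C double bonds.
The 8-membered ring has only sp² ring atoms; a planar conformation would have a fully conjugated π system of 8 electrons. But 8 = 4(2), which is 4n not 4n+2, so it is not aromatic (cyclooctatetraene) — cyclooctatetraene distorts into a non-planar tub to avoid antiaromaticity.
The 5-membered ring with one sulfur is fully conjugated (every ring atom contributes a p orbital); 2 ring double bonds (4 π electrons) plus a heteroatom lone pair (2) give 6 π electrons. 6 = 4(1)+2, so it is aromatic (thiophene).
The 6-membered ring is fully conjugated (every ring atom contributes a p orbital); 3 ring double bonds give 6 π electrons. 6 = 4(1)+2, so it is aromatic (benzene ring).
The second 6-membered ring has four sp³ carbons, so it is not fully conjugated — not aromatic (cyclohexane ring).
The second 8-membered ring has only sp² ring atoms; a planar conformation would have a fully conjugated π system of 8 electrons. But 8 = 4(2), which is 4n not 4n+2, so it is not aromatic (cyclooctatetraene) — cyclooctatetraene distorts into a non-planar tub to avoid antiaromaticity.
The 5-membered ring is planar and fully conjugated; 2 ring double bonds (4 π electrons) plus the carbanion lone pair (2) give 6 π electrons. That satisfies 4n+2 with n=1, so it is aromatic (cyclopentadienyl anion).
3 of the 6 rings are aromatic. Total: 3.

3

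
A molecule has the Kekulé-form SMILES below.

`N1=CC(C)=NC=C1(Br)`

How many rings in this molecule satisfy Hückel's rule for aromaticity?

1

The SMILES encodes a six-membered ring with nitrogens at positions 1 and 4 and three alternating double bonds.
The 6-membered ring with two nitrogens (1,4) is fully conjugated (every ring atom contributes a p orbital); 3 ring double bonds give 6 π electrons. Since 6 = 4n+2 (n=1), it is aromatic (pyrazine).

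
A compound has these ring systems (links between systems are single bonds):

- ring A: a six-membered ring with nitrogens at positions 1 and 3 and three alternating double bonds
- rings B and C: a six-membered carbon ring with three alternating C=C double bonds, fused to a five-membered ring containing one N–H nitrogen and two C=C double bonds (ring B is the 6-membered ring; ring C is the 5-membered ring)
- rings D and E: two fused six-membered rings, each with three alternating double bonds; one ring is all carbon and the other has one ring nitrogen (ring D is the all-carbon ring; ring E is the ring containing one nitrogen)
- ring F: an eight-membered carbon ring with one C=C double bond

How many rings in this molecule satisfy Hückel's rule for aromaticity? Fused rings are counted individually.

5

Ring A has a continuous p-orbital overlap around the ring; 3 ring double bonds give 6 π electrons. That satisfies 4n+2 with n=1, so ring A is aromatic (pyrimidine).
Rings B and C form a fused bicyclic system (with one N–H) with 9 sp² atoms and 10 π electrons from ring double bonds plus a heteroatom lone pair. 10 = 4(2)+2, so the system is aromatic and both rings count as aromatic (indole).
Rings D and E form a fused bicyclic system (with one nitrogen) with 10 sp² atoms and 10 π electrons from ring double bonds. 10 = 4(2)+2, so the system is aromatic and both rings count as aromatic (quinoline).
Ring F has six sp³ carbons, so it is not fully conjugated — not aromatic (cyclooctene).
Aromatic: A, B, C, D, E. Total: 5.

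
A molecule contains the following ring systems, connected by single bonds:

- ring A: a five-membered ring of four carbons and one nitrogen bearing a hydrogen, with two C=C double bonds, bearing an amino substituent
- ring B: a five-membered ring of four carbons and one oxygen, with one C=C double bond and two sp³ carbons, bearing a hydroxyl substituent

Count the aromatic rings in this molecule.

1

Ring A has a continuous p-orbital overlap around the ring; 2 ring double bonds (4 π electrons) plus a heteroatom lone pair (2) give 6 π electrons. 6 = 4(1)+2, so ring A is aromatic (pyrrole).
Ring B has two sp³ carbons, so it is not fully conjugated — not aromatic (2,3-dihydrofuran).
Aromatic: A. Total: 1.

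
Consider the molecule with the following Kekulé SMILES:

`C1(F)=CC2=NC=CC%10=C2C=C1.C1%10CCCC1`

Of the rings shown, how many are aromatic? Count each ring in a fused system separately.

2

The SMILES encodes two fused six-membered rings, each with three alternating double bonds; one ring is all carbon and the other has one ring nitrogen; a five-membered saturated carbon ring.
The fused 6/6-membered bicyclic (with one nitrogen) is a single π system with 10 sp² atoms and 10 π electrons from ring double bonds. 10 = 4(2)+2, so the system is aromatic and both rings count as aromatic (quinoline).
The 5-membered ring has only sp³ atoms, so it is not fully conjugated — not aromatic (cyclopentane).
2 of the 3 rings are aromatic. Total: 2.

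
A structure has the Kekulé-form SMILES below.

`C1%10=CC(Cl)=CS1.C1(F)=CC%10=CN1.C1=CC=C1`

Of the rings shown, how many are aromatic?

2

The SMILES encodes a five-membered ring of four carbons and one sulfur, with two C=C double bonds; a five-membered ring of four carbons and one nitrogen bearing a hydrogen, with two C=C double bonds; a four-membered carbon ring with two alternating C=C double bonds.
The 5-membered ring with one sulfur is fully conjugated (every ring atom contributes a p orbital); 2 ring double bonds (4 π electrons) plus a heteroatom lone pair (2) give 6 π electrons. Since 6 = 4n+2 (n=1), it is aromatic (thiophene).
The 5-membered ring with one N–H has a continuous p-orbital overlap around the ring; 2 ring double bonds (4 π electrons) plus a heteroatom lone pair (2) give 6 π electrons. 6 = 4(1)+2, so it is aromatic (pyrrole).
The 4-membered ring has only sp² ring atoms; a planar conformation would have a fully conjugated π system of 4 electrons. But 4 = 4(1), which is 4n not 4n+2, so it is not aromatic (cyclobutadiene) — cyclobutadiene is antiaromatic and distorts to a rectangle.
2 of the 3 rings are aromatic. Total: 2.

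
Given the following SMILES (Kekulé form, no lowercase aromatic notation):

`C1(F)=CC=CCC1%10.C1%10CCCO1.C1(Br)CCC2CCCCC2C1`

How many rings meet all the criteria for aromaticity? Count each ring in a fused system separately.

0

The SMILES encodes a six-membered carbon ring with two conjugated C=C double bonds and two sp³ carbons; a five-membered saturated ring of four carbons and one oxygen; two fused six-membered saturated carbon rings.
The 6-membered ring has two sp³ carbons, so it is not fully conjugated — not aromatic (1,3-cyclohexadiene).
The 5-membered ring with one oxygen has only sp³ atoms, so it is not fully conjugated — not aromatic (tetrahydrofuran).
The second 6-membered ring has only sp³ atoms, so it is not fully conjugated — not aromatic (cyclohexane ring).
The third 6-membered ring has only sp³ atoms, so it is not fully conjugated — not aromatic (cyclohexane ring).
None of the rings are aromatic. Total: 0.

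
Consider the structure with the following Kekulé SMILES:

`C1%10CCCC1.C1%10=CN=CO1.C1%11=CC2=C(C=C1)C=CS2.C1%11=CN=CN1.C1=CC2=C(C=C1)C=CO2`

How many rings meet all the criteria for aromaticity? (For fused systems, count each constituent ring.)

6

The SMILES encodes a five-membered saturated carbon ring; a five-membered ring with an oxygen at position 1 and a nitrogen at position 3 (in a C=N bond), with two double bonds; a six-membered carbon ring with three alternating C=C double bonds, fused to a five-membered ring containing one sulfur and two C=C double bonds; a five-membered ring with nitrogens at positions 1 and 3 (one bearing H, one in a C=N bond) and two double bonds; a six-membered carbon ring with three alternating C=C double bonds, fused to a five-membered ring containing one oxygen and two C=C double bonds.
The 5-membered ring has only sp³ atoms, so it is not fully conjugated — not aromatic (cyclopentane).
The 5-membered ring with one oxygen and one =N– has a continuous p-orbital overlap around the ring; 2 ring double bonds (4 π electrons) plus a heteroatom lone pair (2) give 6 π electrons. 6 = 4(1)+2, so it is aromatic (oxazole).
The fused 6/5-membered bicyclic (with one sulfur) is a single π system with 9 sp² atoms and 10 π electrons from ring double bonds plus a heteroatom lone pair. 10 = 4(2)+2, so the system is aromatic and both rings count as aromatic (benzothiophene).
The 5-membered ring with two nitrogens (one N–H, one =N–) has a continuous p-orbital overlap around the ring; 2 ring double bonds (4 π electrons) plus a heteroatom lone pair (2) give 6 π electrons. Since 6 = 4n+2 (n=1), it is aromatic (imidazole).
The fused 6/5-membered bicyclic (with one oxygen) is a single π system with 9 sp² atoms and 10 π electrons from ring double bonds plus a heteroatom lone pair. 10 = 4(2)+2, so the system is aromatic and both rings count as aromatic (benzofuran).
6 of the 7 rings are aromatic. Total: 6.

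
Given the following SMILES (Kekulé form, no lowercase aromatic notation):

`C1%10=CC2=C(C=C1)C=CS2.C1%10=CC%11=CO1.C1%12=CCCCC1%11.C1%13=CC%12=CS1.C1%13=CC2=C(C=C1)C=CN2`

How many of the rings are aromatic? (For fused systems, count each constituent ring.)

6

The SMILES encodes a six-membered carbon ring with three alternating C=C double bonds, fused to a five-membered ring containing one sulfur and two C=C double bonds; a five-membered ring of four carbons and one oxygen, with two C=C double bonds; a six-membered carbon ring with one C=C double bond; a five-membered ring of four carbons and one sulfur, with two C=C double bonds; a six-membered carbon ring with three alternating C=C double bonds, fused to a five-membered ring containing one N–H nitrogen and two C=C double bonds.
The fused 6/5-membered bicyclic (with one sulfur) is a single π system with 9 sp² atoms and 10 π electrons from ring double bonds plus a heteroatom lone pair. 10 = 4(2)+2, so the system is aromatic and both rings count as aromatic (benzothiophene).
The 5-membered ring with one oxygen is fully conjugated (every ring atom contributes a p orbital); 2 ring double bonds (4 π electrons) plus a heteroatom lone pair (2) give 6 π electrons. That satisfies 4n+2 with n=1, so it is aromatic (furan).
The 6-membered ring has four sp³ carbons, so it is not fully conjugated — not aromatic (cyclohexene).
The 5-membered ring with one sulfur is fully conjugated (every ring atom contributes a p orbital); 2 ring double bonds (4 π electrons) plus a heteroatom lone pair (2) give 6 π electrons. 6 = 4(1)+2, so it is aromatic (thiophene).
The fused 6/5-membered bicyclic (with one N–H) is a single π system with 9 sp² atoms and 10 π electrons from ring double bonds plus a heteroatom lone pair. 10 = 4(2)+2, so the system is aromatic and both rings count as aromatic (indole).
6 of the 7 rings are aromatic. Total: 6.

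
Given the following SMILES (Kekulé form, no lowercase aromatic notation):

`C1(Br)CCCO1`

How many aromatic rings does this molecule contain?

The SMILES encodes a five-membered saturated ring of four carbons and one oxygen.
The 5-membered ring with one oxygen has only sp³ atoms, so it is not fully conjugated — not aromatic (tetrahydrofuran).

0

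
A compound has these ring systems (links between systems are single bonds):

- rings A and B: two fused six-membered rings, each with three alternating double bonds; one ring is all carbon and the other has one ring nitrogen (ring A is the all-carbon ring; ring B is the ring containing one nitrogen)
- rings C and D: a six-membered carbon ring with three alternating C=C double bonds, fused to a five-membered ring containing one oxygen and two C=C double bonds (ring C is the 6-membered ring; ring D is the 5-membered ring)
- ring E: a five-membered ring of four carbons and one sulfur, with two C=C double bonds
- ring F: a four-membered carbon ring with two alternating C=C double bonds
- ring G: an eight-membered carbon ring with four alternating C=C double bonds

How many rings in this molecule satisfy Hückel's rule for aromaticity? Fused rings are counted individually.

5

Rings A and B form a fused bicyclic system (with one nitrogen) with 10 sp² atoms and 10 π electrons from ring double bonds. 10 = 4(2)+2, so the system is aromatic and both rings count as aromatic (quinoline).
Rings C and D form a fused bicyclic system (with one oxygen) with 9 sp² atoms and 10 π electrons from ring double bonds plus a heteroatom lone pair. 10 = 4(2)+2, so the system is aromatic and both rings count as aromatic (benzofuran).
Ring E is fully conjugated (every ring atom contributes a p orbital); 2 ring double bonds (4 π electrons) plus a heteroatom lone pair (2) give 6 π electrons. 6 = 4(1)+2, so ring E is aromatic (thiophene).
Ring F has only sp² ring atoms; a planar conformation would have a fully conjugated π system of 4 electrons. But 4 = 4(1), which is 4n not 4n+2, so ring F is not aromatic (cyclobutadiene) — cyclobutadiene is antiaromatic and distorts to a rectangle.
Ring G has only sp² ring atoms; a planar conformation would have a fully conjugated π system of 8 electrons. But 8 = 4(2), which is 4n not 4n+2, so ring G is not aromatic (cyclooctatetraene) — cyclooctatetraene distorts into a non-planar tub to avoid antiaromaticity.
Aromatic: A, B, C, D, E. Total: 5.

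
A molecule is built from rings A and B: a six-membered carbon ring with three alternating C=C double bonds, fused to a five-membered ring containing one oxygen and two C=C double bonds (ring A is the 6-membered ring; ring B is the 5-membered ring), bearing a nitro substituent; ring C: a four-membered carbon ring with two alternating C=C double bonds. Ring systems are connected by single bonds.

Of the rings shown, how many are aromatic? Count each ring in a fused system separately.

2

Rings A and B form a fused bicyclic system (with one oxygen) with 9 sp² atoms and 10 π electrons from ring double bonds plus a heteroatom lone pair. 10 = 4(2)+2, so the system is aromatic and both rings count as aromatic (benzofuran).
Ring C has only sp² ring atoms; a planar conformation would have a fully conjugated π system of 4 electrons. But 4 = 4(1), which is 4n not 4n+2, so ring C is not aromatic (cyclobutadiene) — cyclobutadiene is antiaromatic and distorts to a rectangle.
Aromatic: A, B. Total: 2.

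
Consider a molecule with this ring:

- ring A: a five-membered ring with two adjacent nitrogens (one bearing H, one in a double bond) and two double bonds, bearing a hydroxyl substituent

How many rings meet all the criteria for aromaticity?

Ring A has a continuous p-orbital overlap around the ring; 2 ring double bonds (4 π electrons) plus a heteroatom lone pair (2) give 6 π electrons. That satisfies 4n+2 with n=1, so ring A is aromatic (pyrazole).

1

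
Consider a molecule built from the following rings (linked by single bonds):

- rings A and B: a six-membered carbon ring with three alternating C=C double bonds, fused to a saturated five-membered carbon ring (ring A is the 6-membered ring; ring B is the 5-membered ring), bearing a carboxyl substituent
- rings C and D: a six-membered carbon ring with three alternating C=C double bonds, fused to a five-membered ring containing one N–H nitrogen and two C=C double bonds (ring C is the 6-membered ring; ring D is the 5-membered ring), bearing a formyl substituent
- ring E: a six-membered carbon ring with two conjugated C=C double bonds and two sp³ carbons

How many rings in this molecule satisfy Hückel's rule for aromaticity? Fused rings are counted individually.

Ring A is planar and fully conjugated; 3 ring double bonds give 6 π electrons. That satisfies 4n+2 with n=1, so ring A is aromatic (benzene ring).
Ring B has three sp³ carbons, so it is not fully conjugated — not aromatic (cyclopentane ring).
Rings C and D form a fused bicyclic system (with one N–H) with 9 sp² atoms and 10 π electrons from ring double bonds plus a heteroatom lone pair. 10 = 4(2)+2, so the system is aromatic and both rings count as aromatic (indole).
Ring E has two sp³ carbons, so it is not fully conjugated — not aromatic (1,3-cyclohexadiene).
Aromatic: A, C, D. Total: 3.

3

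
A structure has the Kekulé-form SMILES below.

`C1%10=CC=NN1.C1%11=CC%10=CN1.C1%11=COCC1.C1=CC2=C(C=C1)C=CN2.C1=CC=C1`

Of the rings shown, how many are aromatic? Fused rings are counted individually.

The SMILES encodes a five-membered ring with two adjacent nitrogens (one bearing H, one in a double bond) and two double bonds; a five-membered ring of four carbons and one nitrogen bearing a hydrogen, with two C=C double bonds; a five-membered ring of four carbons and one oxygen, with one C=C double bond and two sp³ carbons; a six-membered carbon ring with three alternating C=C double bonds, fused to a five-membered ring containing one N–H nitrogen and two C=C double bonds; a four-membered carbon ring with two alternating C=C double bonds.
The 5-membered ring with two adjacent nitrogens (one N–H, one =N–) is fully conjugated (every ring atom contributes a p orbital); 2 ring double bonds (4 π electrons) plus a heteroatom lone pair (2) give 6 π electrons. 6 = 4(1)+2, so it is aromatic (pyrazole).
The 5-membered ring with one N–H is fully conjugated (every ring atom contributes a p orbital); 2 ring double bonds (4 π electrons) plus a heteroatom lone pair (2) give 6 π electrons. Since 6 = 4n+2 (n=1), it is aromatic (pyrrole).
The 5-membered ring with one oxygen has two sp³ carbons, so it is not fully conjugated — not aromatic (2,3-dihydrofuran).
The fused 6/5-membered bicyclic (with one N–H) is a single π system with 9 sp² atoms and 10 π electrons from ring double bonds plus a heteroatom lone pair. 10 = 4(2)+2, so the system is aromatic and both rings count as aromatic (indole).
The 4-membered ring has only sp² ring atoms; a planar conformation would have a fully conjugated π system of 4 electrons. But 4 = 4(1), which is 4n not 4n+2, so it is not aromatic (cyclobutadiene) — cyclobutadiene is antiaromatic and distorts to a rectangle.
4 of the 6 rings are aromatic. Total: 4.

4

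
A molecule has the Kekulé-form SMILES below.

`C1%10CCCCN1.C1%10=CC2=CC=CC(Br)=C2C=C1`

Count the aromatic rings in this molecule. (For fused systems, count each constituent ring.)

The SMILES encodes a six-membered saturated ring of five carbons and one N–H nitrogen; two fused six-membered carbon rings, each with three alternating C=C double bonds.
The 6-membered ring with one N–H has only sp³ atoms, so it is not fully conjugated — not aromatic (piperidine).
The fused 6/6-membered bicyclic is a single π system with 10 sp² atoms and 10 π electrons from ring double bonds. 10 = 4(2)+2, so the system is aromatic and both rings count as aromatic (naphthalene).
2 of the 3 rings are aromatic. Total: 2.

2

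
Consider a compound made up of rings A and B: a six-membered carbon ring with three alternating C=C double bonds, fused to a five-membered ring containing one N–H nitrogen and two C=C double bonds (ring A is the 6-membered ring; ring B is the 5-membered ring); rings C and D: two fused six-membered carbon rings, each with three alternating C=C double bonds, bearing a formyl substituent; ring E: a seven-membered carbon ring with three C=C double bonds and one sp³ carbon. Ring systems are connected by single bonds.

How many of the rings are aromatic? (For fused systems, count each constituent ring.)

4

Rings A and B form a fused bicyclic system (with one N–H) with 9 sp² atoms and 10 π electrons from ring double bonds plus a heteroatom lone pair. 10 = 4(2)+2, so the system is aromatic and both rings count as aromatic (indole).
Rings C and D form a fused bicyclic system with 10 sp² atoms and 10 π electrons from ring double bonds. 10 = 4(2)+2, so the system is aromatic and both rings count as aromatic (naphthalene).
Ring E has one sp³ carbon, so it is not fully conjugated — not aromatic (cycloheptatriene).
Aromatic: A, B, C, D. Total: 4.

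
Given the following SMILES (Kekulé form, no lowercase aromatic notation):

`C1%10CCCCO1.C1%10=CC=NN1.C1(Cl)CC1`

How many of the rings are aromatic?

1

The SMILES encodes a six-membered saturated ring of five carbons and one oxygen; a five-membered ring with two adjacent nitrogens (one bearing H, one in a double bond) and two double bonds; a three-membered saturated carbon ring.
The 6-membered ring with one oxygen has only sp³ atoms, so it is not fully conjugated — not aromatic (tetrahydropyran).
The 5-membered ring with two adjacent nitrogens (one N–H, one =N–) has a continuous p-orbital overlap around the ring; 2 ring double bonds (4 π electrons) plus a heteroatom lone pair (2) give 6 π electrons. 6 = 4(1)+2, so it is aromatic (pyrazole).
The 3-membered ring has only sp³ atoms, so it is not fully conjugated — not aromatic (cyclopropane).
1 of the 3 rings is aromatic. Total: 1.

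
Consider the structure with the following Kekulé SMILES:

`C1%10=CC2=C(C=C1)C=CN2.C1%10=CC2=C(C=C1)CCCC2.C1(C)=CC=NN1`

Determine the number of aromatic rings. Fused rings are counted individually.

The SMILES encodes a six-membered carbon ring with three alternating C=C double bonds, fused to a five-membered ring containing one N–H nitrogen and two C=C double bonds; a six-membered carbon ring with three alternating C=C double bonds, fused to a saturated six-membered carbon ring; a five-membered ring with two adjacent nitrogens (one bearing H, one in a double bond) and two double bonds.
The fused 6/5-membered bicyclic (with one N–H) is a single π system with 9 sp² atoms and 10 π electrons from ring double bonds plus a heteroatom lone pair. 10 = 4(2)+2, so the system is aromatic and both rings count as aromatic (indole).
The 6-membered ring is fully conjugated (every ring atom contributes a p orbital); 3 ring double bonds give 6 π electrons. 6 = 4(1)+2, so it is aromatic (benzene ring).
The second 6-membered ring has four sp³ carbons, so it is not fully conjugated — not aromatic (cyclohexane ring).
The 5-membered ring with two adjacent nitrogens (one N–H, one =N–) is fully conjugated (every ring atom contributes a p orbital); 2 ring double bonds (4 π electrons) plus a heteroatom lone pair (2) give 6 π electrons. Since 6 = 4n+2 (n=1), it is aromatic (pyrazole).
4 of the 5 rings are aromatic. Total: 4.

4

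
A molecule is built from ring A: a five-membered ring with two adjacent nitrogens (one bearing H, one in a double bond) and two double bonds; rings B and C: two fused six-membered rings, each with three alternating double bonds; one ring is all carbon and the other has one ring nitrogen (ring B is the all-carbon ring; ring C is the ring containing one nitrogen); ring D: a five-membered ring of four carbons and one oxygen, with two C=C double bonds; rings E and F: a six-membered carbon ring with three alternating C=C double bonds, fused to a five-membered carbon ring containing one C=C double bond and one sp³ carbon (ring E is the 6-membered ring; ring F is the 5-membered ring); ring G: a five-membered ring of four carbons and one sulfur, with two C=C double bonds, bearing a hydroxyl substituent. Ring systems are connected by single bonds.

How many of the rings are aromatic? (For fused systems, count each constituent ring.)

Ring A is fully conjugated (every ring atom contributes a p orbital); 2 ring double bonds (4 π electrons) plus a heteroatom lone pair (2) give 6 π electrons. Since 6 = 4n+2 (n=1), ring A is aromatic (pyrazole).
Rings B and C form a fused bicyclic system (with one nitrogen) with 10 sp² atoms and 10 π electrons from ring double bonds. 10 = 4(2)+2, so the system is aromatic and both rings count as aromatic (quinoline).
Ring D is planar and fully conjugated; 2 ring double bonds (4 π electrons) plus a heteroatom lone pair (2) give 6 π electrons. Since 6 = 4n+2 (n=1), ring D is aromatic (furan).
Ring E is fully conjugated (every ring atom contributes a p orbital); 3 ring double bonds give 6 π electrons. 6 = 4(1)+2, so ring E is aromatic (benzene ring).
Ring F has one sp³ carbon, so it is not fully conjugated — not aromatic (cyclopentene ring).
Ring G is planar and fully conjugated; 2 ring double bonds (4 π electrons) plus a heteroatom lone pair (2) give 6 π electrons. That satisfies 4n+2 with n=1, so ring G is aromatic (thiophene).
Aromatic: A, B, C, D, E, G. Total: 6.

6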